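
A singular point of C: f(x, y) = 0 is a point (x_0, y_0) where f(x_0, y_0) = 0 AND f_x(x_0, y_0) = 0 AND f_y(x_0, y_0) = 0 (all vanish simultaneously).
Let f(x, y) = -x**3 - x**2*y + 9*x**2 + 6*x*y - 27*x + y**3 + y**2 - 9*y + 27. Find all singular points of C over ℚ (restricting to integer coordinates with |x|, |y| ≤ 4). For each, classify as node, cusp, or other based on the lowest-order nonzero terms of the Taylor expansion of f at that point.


Singular points: {(3, 0)}; classification: cusp.

Compute partial derivatives:
  f_x = -3*x**2 - 2*x*y + 18*x + 6*y - 27.
  f_y = -x**2 + 6*x + 3*y**2 + 2*y - 9.
Scan x_0 ∈ {−4, ..., 4}. For each x_0, f_y(x_0, y) is a polynomial in y; find its integer roots y ∈ {−4, ..., 4}, then test f_x and f at those candidates.
  x = -4: f_y(-4, y) = 3*y**2 + 2*y - 49; no integer root y with |y| ≤ 4.
  x = -3: f_y(-3, y) = 3*y**2 + 2*y - 36; no integer root y with |y| ≤ 4.
  x = -2: f_y(-2, y) = 3*y**2 + 2*y - 25; no integer root y with |y| ≤ 4.
  x = -1: f_y(-1, y) = 3*y**2 + 2*y - 16; vanishes at y ∈ {2}. (-1, 2): f_x = -32 ≠ 0.
  x = 0: f_y(0, y) = 3*y**2 + 2*y - 9; no integer root y with |y| ≤ 4.
  x = 1: f_y(1, y) = 3*y**2 + 2*y - 4; no integer root y with |y| ≤ 4.
  x = 2: f_y(2, y) = 3*y**2 + 2*y - 1; vanishes at y ∈ {-1}. (2, -1): f_x = -5 ≠ 0.
  x = 3: f_y(3, y) = 3*y**2 + 2*y; vanishes at y ∈ {0}. (3, 0): f_x = 0, f = 0 — SINGULAR.
  x = 4: f_y(4, y) = 3*y**2 + 2*y - 1; vanishes at y ∈ {-1}. (4, -1): f_x = -1 ≠ 0.
Only singular point on the grid: (3, 0).
Classify: substitute x = 3 + u, y = 0 + v and expand: f = -u**3 - u**2*v + v**3 + v**2.
No constant or linear terms (consistent with a singular point). Quadratic part: v**2. Cubic part: -u**3 - u**2*v + v**3.
The quadratic part v**2 is a perfect square, so there is a single (double) tangent line v = 0, i.e. y = 0. Restricting the cubic part to that line (v = 0) leaves -u**3 ≠ 0, so f is not divisible by v and the branch is v² ≈ u**3 to lowest order — this is a cusp.
Classification: cusp.


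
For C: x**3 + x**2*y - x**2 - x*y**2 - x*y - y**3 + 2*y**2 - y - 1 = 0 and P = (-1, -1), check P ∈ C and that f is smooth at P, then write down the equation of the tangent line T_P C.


Tangent line at P: 7*x - 8*y - 1 = 0.

Step 1: f(-1, -1) = 0, so P lies on C.
Step 2: partial derivatives
  f_x(x, y) = 3*x**2 + 2*x*y - 2*x - y**2 - y, f_y(x, y) = x**2 - 2*x*y - x - 3*y**2 + 4*y - 1.
  f_x(P) = 7, f_y(P) = -8 (gradient nonzero, so P is smooth).
Step 3: tangent line at P: 7·(x − -1) + -8·(y − -1) = 0.
Expanding: 7*x - 8*y - 1 = 0.


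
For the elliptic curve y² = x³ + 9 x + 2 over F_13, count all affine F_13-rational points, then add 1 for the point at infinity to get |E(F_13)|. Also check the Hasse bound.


Affine points = {(1, 5), (1, 8), (3, 2), (3, 11), (5, 4), (5, 9), (6, 5), (6, 8), (8, 1), (8, 12), (10, 0)}; affine count = 11; |E(F_13)| = 12.

Discriminant check: Δ ∝ 4a³ + 27b² = 4·9³ + 27·2² = 4·729 + 27·4 ≡ 8 (mod 13). Nonzero ⇒ E is nonsingular.
For each x ∈ F_13, compute rhs = x³ + 9·x + 2 mod 13, then count y ∈ F_13 with y² ≡ rhs.
  x = 0: rhs = 2, matching y values: none (0 points).
  x = 1: rhs = 12, matching y values: 5, 8 (2 points).
  x = 2: rhs = 2, matching y values: none (0 points).
  x = 3: rhs = 4, matching y values: 2, 11 (2 points).
  x = 4: rhs = 11, matching y values: none (0 points).
  x = 5: rhs = 3, matching y values: 4, 9 (2 points).
  x = 6: rhs = 12, matching y values: 5, 8 (2 points).
  x = 7: rhs = 5, matching y values: none (0 points).
  x = 8: rhs = 1, matching y values: 1, 12 (2 points).
  x = 9: rhs = 6, matching y values: none (0 points).
  x = 10: rhs = 0, matching y values: 0 (1 points).
  x = 11: rhs = 2, matching y values: none (0 points).
  x = 12: rhs = 5, matching y values: none (0 points).
Total affine count: 11.
Full point count |E(F_13)| = 11 + 1 = 12.
Hasse bound: |12 − (13+1)| = |-2| = 2 ≤ 2√13 ≈ 7.2111 ✓.


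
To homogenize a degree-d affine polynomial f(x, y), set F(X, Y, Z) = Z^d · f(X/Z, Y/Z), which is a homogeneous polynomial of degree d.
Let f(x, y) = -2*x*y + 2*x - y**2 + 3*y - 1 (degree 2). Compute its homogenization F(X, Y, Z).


F(X, Y, Z) = -2*X*Y + 2*X*Z - Y**2 + 3*Y*Z - Z**2

deg(f) = 2.
Substitute x = X/Z, y = Y/Z into f, then multiply by Z^2.
  monomial -2·x^1·y^1 ↦ -2·X^1·Y^1·Z^0.
  monomial 2·x^1·y^0 ↦ 2·X^1·Y^0·Z^1.
  monomial -1·x^0·y^2 ↦ -1·X^0·Y^2·Z^0.
  monomial 3·x^0·y^1 ↦ 3·X^0·Y^1·Z^1.
  monomial -1·x^0·y^0 ↦ -1·X^0·Y^0·Z^2.
Collecting: F(X, Y, Z) = -2*X*Y + 2*X*Z - Y**2 + 3*Y*Z - Z**2.


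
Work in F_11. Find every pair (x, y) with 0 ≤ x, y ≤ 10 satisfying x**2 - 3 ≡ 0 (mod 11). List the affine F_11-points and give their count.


Affine F_11-points: {(5, 0), (5, 1), (5, 2), (5, 3), (5, 4), (5, 5), (5, 6), (5, 7), (5, 8), (5, 9), (5, 10), (6, 0), (6, 1), (6, 2), (6, 3), (6, 4), (6, 5), (6, 6), (6, 7), (6, 8), (6, 9), (6, 10)}; count = 22.

For each of the 121 pairs (x, y) ∈ F_11², evaluate f(x, y) mod 11. Record the zeros.
  x = 0: [0↦8, 1↦8, 2↦8, 3↦8, 4↦8, 5↦8, 6↦8, 7↦8, 8↦8, 9↦8, 10↦8]  zeros at y ∈ ∅
  x = 1: [0↦9, 1↦9, 2↦9, 3↦9, 4↦9, 5↦9, 6↦9, 7↦9, 8↦9, 9↦9, 10↦9]  zeros at y ∈ ∅
  x = 2: [0↦1, 1↦1, 2↦1, 3↦1, 4↦1, 5↦1, 6↦1, 7↦1, 8↦1, 9↦1, 10↦1]  zeros at y ∈ ∅
  x = 3: [0↦6, 1↦6, 2↦6, 3↦6, 4↦6, 5↦6, 6↦6, 7↦6, 8↦6, 9↦6, 10↦6]  zeros at y ∈ ∅
  x = 4: [0↦2, 1↦2, 2↦2, 3↦2, 4↦2, 5↦2, 6↦2, 7↦2, 8↦2, 9↦2, 10↦2]  zeros at y ∈ ∅
  x = 5: [0↦0, 1↦0, 2↦0, 3↦0, 4↦0, 5↦0, 6↦0, 7↦0, 8↦0, 9↦0, 10↦0]  zeros at y ∈ {0, 1, 2, 3, 4, 5, 6, 7, 8, 9, 10}
  x = 6: [0↦0, 1↦0, 2↦0, 3↦0, 4↦0, 5↦0, 6↦0, 7↦0, 8↦0, 9↦0, 10↦0]  zeros at y ∈ {0, 1, 2, 3, 4, 5, 6, 7, 8, 9, 10}
  x = 7: [0↦2, 1↦2, 2↦2, 3↦2, 4↦2, 5↦2, 6↦2, 7↦2, 8↦2, 9↦2, 10↦2]  zeros at y ∈ ∅
  x = 8: [0↦6, 1↦6, 2↦6, 3↦6, 4↦6, 5↦6, 6↦6, 7↦6, 8↦6, 9↦6, 10↦6]  zeros at y ∈ ∅
  x = 9: [0↦1, 1↦1, 2↦1, 3↦1, 4↦1, 5↦1, 6↦1, 7↦1, 8↦1, 9↦1, 10↦1]  zeros at y ∈ ∅
  x = 10: [0↦9, 1↦9, 2↦9, 3↦9, 4↦9, 5↦9, 6↦9, 7↦9, 8↦9, 9↦9, 10↦9]  zeros at y ∈ ∅
Collecting zeros: affine points = {(5, 0), (5, 1), (5, 2), (5, 3), (5, 4), (5, 5), (5, 6), (5, 7), (5, 8), (5, 9), (5, 10), (6, 0), (6, 1), (6, 2), (6, 3), (6, 4), (6, 5), (6, 6), (6, 7), (6, 8), (6, 9), (6, 10)}.
Total count |C(F_11)_aff| = 22.


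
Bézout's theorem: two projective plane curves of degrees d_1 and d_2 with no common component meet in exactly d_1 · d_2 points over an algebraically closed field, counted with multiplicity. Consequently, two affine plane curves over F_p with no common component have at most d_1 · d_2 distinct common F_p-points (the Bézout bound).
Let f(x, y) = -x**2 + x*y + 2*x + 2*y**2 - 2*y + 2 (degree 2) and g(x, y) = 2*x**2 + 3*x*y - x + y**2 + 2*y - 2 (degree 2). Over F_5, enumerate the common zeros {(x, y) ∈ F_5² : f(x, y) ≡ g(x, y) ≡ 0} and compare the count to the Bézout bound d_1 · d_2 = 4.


Common zeros: {(3, 3)}; count = 1; Bézout bound = 4.

deg(f) = 2, deg(g) = 2, so Bézout bound = 4.
Scan x ∈ F_5. For each x, list the y ∈ F_5 with f(x, y) ≡ 0 and those with g(x, y) ≡ 0 (mod 5); the common zeros in that column are the intersection.
  x = 0: f ≡ 0 at y ∈ ∅; g ≡ 0 at y ∈ ∅; common: ∅.
  x = 1: f ≡ 0 at y ∈ ∅; g ≡ 0 at y ∈ {1, 4}; common: ∅.
  x = 2: f ≡ 0 at y ∈ {2, 3}; g ≡ 0 at y ∈ ∅; common: ∅.
  x = 3: f ≡ 0 at y ∈ {3, 4}; g ≡ 0 at y ∈ {1, 3}; common: {3}.
  x = 4: f ≡ 0 at y ∈ ∅; g ≡ 0 at y ∈ ∅; common: ∅.
Collecting: common zeros = {(3, 3)}, so the count is 1.
Comparison with the Bézout bound: 1 ≤ 4 = deg(f)·deg(g), as expected for curves with no common component (the affine F_5-count falls short of the bound because intersections may lie at infinity, over extension fields, or carry multiplicity).


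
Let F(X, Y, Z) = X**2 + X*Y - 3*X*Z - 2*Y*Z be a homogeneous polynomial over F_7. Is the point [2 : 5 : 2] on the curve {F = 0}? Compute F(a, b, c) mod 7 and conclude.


F(2,5,2) ≡ 3 (mod 7); P is NOT on the curve.

Evaluate F(2, 5, 2) term-by-term (mod 7).
  X**2 ↦ 1·4·1·1 = 4
  X*Y ↦ 1·2·5·1 = 10
  -3*X*Z ↦ -3·2·1·2 = -12
  -2*Y*Z ↦ -2·1·5·2 = -20
Sum: F(2, 5, 2) = (4) + (10) + (-12) + (-20) = -18.
Reducing mod 7: -18 ≡ 3 (mod 7).
Since F(a, b, c) ≡ 3 ≠ 0 (mod 7), P does NOT lie on the curve.


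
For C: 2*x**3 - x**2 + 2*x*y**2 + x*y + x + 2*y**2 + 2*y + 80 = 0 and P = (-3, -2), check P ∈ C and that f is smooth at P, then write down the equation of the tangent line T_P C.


Tangent line at P: 67*x + 15*y + 231 = 0.

Step 1: f(-3, -2) = 0, so P lies on C.
Step 2: partial derivatives
  f_x(x, y) = 6*x**2 - 2*x + 2*y**2 + y + 1, f_y(x, y) = 4*x*y + x + 4*y + 2.
  f_x(P) = 67, f_y(P) = 15 (gradient nonzero, so P is smooth).
Step 3: tangent line at P: 67·(x − -3) + 15·(y − -2) = 0.
Expanding: 67*x + 15*y + 231 = 0.


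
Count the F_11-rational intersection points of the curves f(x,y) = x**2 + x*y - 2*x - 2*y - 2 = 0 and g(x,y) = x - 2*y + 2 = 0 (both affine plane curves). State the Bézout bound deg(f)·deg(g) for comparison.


Common zeros: ∅; count = 0; Bézout bound = 2.

deg(f) = 2, deg(g) = 1, so Bézout bound = 2.
Scan x ∈ F_11. For each x, list the y ∈ F_11 with f(x, y) ≡ 0 and those with g(x, y) ≡ 0 (mod 11); the common zeros in that column are the intersection.
  x = 0: f ≡ 0 at y ∈ {10}; g ≡ 0 at y ∈ {1}; common: ∅.
  x = 1: f ≡ 0 at y ∈ {8}; g ≡ 0 at y ∈ {7}; common: ∅.
  x = 2: f ≡ 0 at y ∈ ∅; g ≡ 0 at y ∈ {2}; common: ∅.
  x = 3: f ≡ 0 at y ∈ {10}; g ≡ 0 at y ∈ {8}; common: ∅.
  x = 4: f ≡ 0 at y ∈ {8}; g ≡ 0 at y ∈ {3}; common: ∅.
  x = 5: f ≡ 0 at y ∈ {3}; g ≡ 0 at y ∈ {9}; common: ∅.
  x = 6: f ≡ 0 at y ∈ {0}; g ≡ 0 at y ∈ {4}; common: ∅.
  x = 7: f ≡ 0 at y ∈ {0}; g ≡ 0 at y ∈ {10}; common: ∅.
  x = 8: f ≡ 0 at y ∈ {7}; g ≡ 0 at y ∈ {5}; common: ∅.
  x = 9: f ≡ 0 at y ∈ {7}; g ≡ 0 at y ∈ {0}; common: ∅.
  x = 10: f ≡ 0 at y ∈ {4}; g ≡ 0 at y ∈ {6}; common: ∅.
Collecting: common zeros = ∅, so the count is 0.
Comparison with the Bézout bound: 0 ≤ 2 = deg(f)·deg(g), as expected for curves with no common component (the affine F_11-count falls short of the bound because intersections may lie at infinity, over extension fields, or carry multiplicity).


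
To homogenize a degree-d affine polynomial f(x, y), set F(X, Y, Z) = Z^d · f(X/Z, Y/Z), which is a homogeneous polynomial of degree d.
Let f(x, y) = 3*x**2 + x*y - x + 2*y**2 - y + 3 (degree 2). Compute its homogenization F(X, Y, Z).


F(X, Y, Z) = 3*X**2 + X*Y - X*Z + 2*Y**2 - Y*Z + 3*Z**2

deg(f) = 2.
Substitute x = X/Z, y = Y/Z into f, then multiply by Z^2.
  monomial 3·x^2·y^0 ↦ 3·X^2·Y^0·Z^0.
  monomial 1·x^1·y^1 ↦ 1·X^1·Y^1·Z^0.
  monomial -1·x^1·y^0 ↦ -1·X^1·Y^0·Z^1.
  monomial 2·x^0·y^2 ↦ 2·X^0·Y^2·Z^0.
  monomial -1·x^0·y^1 ↦ -1·X^0·Y^1·Z^1.
  monomial 3·x^0·y^0 ↦ 3·X^0·Y^0·Z^2.
Collecting: F(X, Y, Z) = 3*X**2 + X*Y - X*Z + 2*Y**2 - Y*Z + 3*Z**2.


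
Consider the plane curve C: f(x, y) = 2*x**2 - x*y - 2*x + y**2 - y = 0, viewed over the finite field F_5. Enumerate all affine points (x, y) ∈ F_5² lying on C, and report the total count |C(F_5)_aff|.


Affine F_5-points: {(0, 0), (0, 1), (1, 0), (1, 2), (4, 1), (4, 4)}; count = 6.

For each of the 25 pairs (x, y) ∈ F_5², evaluate f(x, y) mod 5. Record the zeros.
  x = 0: [0↦0, 1↦0, 2↦2, 3↦1, 4↦2]  zeros at y ∈ {0, 1}
  x = 1: [0↦0, 1↦4, 2↦0, 3↦3, 4↦3]  zeros at y ∈ {0, 2}
  x = 2: [0↦4, 1↦2, 2↦2, 3↦4, 4↦3]  zeros at y ∈ ∅
  x = 3: [0↦2, 1↦4, 2↦3, 3↦4, 4↦2]  zeros at y ∈ ∅
  x = 4: [0↦4, 1↦0, 2↦3, 3↦3, 4↦0]  zeros at y ∈ {1, 4}
Collecting zeros: affine points = {(0, 0), (0, 1), (1, 0), (1, 2), (4, 1), (4, 4)}.
Total count |C(F_5)_aff| = 6.


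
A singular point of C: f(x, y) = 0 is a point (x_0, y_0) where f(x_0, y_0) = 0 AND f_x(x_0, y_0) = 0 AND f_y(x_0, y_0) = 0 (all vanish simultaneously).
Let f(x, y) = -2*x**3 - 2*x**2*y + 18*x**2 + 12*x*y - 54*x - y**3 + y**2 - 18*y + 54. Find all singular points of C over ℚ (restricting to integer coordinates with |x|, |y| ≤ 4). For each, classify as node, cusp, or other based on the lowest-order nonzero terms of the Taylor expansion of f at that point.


Singular points: {(3, 0)}; classification: cusp.

Compute partial derivatives:
  f_x = -6*x**2 - 4*x*y + 36*x + 12*y - 54.
  f_y = -2*x**2 + 12*x - 3*y**2 + 2*y - 18.
Scan x_0 ∈ {−4, ..., 4}. For each x_0, f_y(x_0, y) is a polynomial in y; find its integer roots y ∈ {−4, ..., 4}, then test f_x and f at those candidates.
  x = -4: f_y(-4, y) = -3*y**2 + 2*y - 98; no integer root y with |y| ≤ 4.
  x = -3: f_y(-3, y) = -3*y**2 + 2*y - 72; no integer root y with |y| ≤ 4.
  x = -2: f_y(-2, y) = -3*y**2 + 2*y - 50; no integer root y with |y| ≤ 4.
  x = -1: f_y(-1, y) = -3*y**2 + 2*y - 32; no integer root y with |y| ≤ 4.
  x = 0: f_y(0, y) = -3*y**2 + 2*y - 18; no integer root y with |y| ≤ 4.
  x = 1: f_y(1, y) = -3*y**2 + 2*y - 8; no integer root y with |y| ≤ 4.
  x = 2: f_y(2, y) = -3*y**2 + 2*y - 2; no integer root y with |y| ≤ 4.
  x = 3: f_y(3, y) = -3*y**2 + 2*y; vanishes at y ∈ {0}. (3, 0): f_x = 0, f = 0 — SINGULAR.
  x = 4: f_y(4, y) = -3*y**2 + 2*y - 2; no integer root y with |y| ≤ 4.
Only singular point on the grid: (3, 0).
Classify: substitute x = 3 + u, y = 0 + v and expand: f = -2*u**3 - 2*u**2*v - v**3 + v**2.
No constant or linear terms (consistent with a singular point). Quadratic part: v**2. Cubic part: -2*u**3 - 2*u**2*v - v**3.
The quadratic part v**2 is a perfect square, so there is a single (double) tangent line v = 0, i.e. y = 0. Restricting the cubic part to that line (v = 0) leaves -2*u**3 ≠ 0, so f is not divisible by v and the branch is v² ≈ 2*u**3 to lowest order — this is a cusp.
Classification: cusp.


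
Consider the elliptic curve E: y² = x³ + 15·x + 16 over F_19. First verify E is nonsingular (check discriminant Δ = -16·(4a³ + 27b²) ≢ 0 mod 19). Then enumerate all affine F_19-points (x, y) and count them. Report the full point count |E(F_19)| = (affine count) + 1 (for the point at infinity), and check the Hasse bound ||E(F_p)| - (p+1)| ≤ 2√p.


Affine points = {(0, 4), (0, 15), (2, 4), (2, 15), (4, 8), (4, 11), (5, 8), (5, 11), (9, 5), (9, 14), (10, 8), (10, 11), (11, 7), (11, 12), (12, 9), (12, 10), (14, 5), (14, 14), (15, 5), (15, 14), (16, 1), (16, 18), (17, 4), (17, 15), (18, 0)}; affine count = 25; |E(F_19)| = 26.

Discriminant check: Δ ∝ 4a³ + 27b² = 4·15³ + 27·16² = 4·3375 + 27·256 ≡ 6 (mod 19). Nonzero ⇒ E is nonsingular.
For each x ∈ F_19, compute rhs = x³ + 15·x + 16 mod 19, then count y ∈ F_19 with y² ≡ rhs.
  x = 0: rhs = 16, matching y values: 4, 15 (2 points).
  x = 1: rhs = 13, matching y values: none (0 points).
  x = 2: rhs = 16, matching y values: 4, 15 (2 points).
  x = 3: rhs = 12, matching y values: none (0 points).
  x = 4: rhs = 7, matching y values: 8, 11 (2 points).
  x = 5: rhs = 7, matching y values: 8, 11 (2 points).
  x = 6: rhs = 18, matching y values: none (0 points).
  x = 7: rhs = 8, matching y values: none (0 points).
  x = 8: rhs = 2, matching y values: none (0 points).
  x = 9: rhs = 6, matching y values: 5, 14 (2 points).
  x = 10: rhs = 7, matching y values: 8, 11 (2 points).
  x = 11: rhs = 11, matching y values: 7, 12 (2 points).
  x = 12: rhs = 5, matching y values: 9, 10 (2 points).
  x = 13: rhs = 14, matching y values: none (0 points).
  x = 14: rhs = 6, matching y values: 5, 14 (2 points).
  x = 15: rhs = 6, matching y values: 5, 14 (2 points).
  x = 16: rhs = 1, matching y values: 1, 18 (2 points).
  x = 17: rhs = 16, matching y values: 4, 15 (2 points).
  x = 18: rhs = 0, matching y values: 0 (1 points).
Total affine count: 25.
Full point count |E(F_19)| = 25 + 1 = 26.
Hasse bound: |26 − (19+1)| = |6| = 6 ≤ 2√19 ≈ 8.7178 ✓.


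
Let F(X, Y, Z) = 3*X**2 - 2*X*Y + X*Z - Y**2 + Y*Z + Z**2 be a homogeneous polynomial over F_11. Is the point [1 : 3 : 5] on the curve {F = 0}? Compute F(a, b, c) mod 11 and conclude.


F(1,3,5) ≡ 0 (mod 11); P is on the curve.

Evaluate F(1, 3, 5) term-by-term (mod 11).
  3*X**2 ↦ 3·1·1·1 = 3
  -2*X*Y ↦ -2·1·3·1 = -6
  X*Z ↦ 1·1·1·5 = 5
  -Y**2 ↦ -1·1·9·1 = -9
  Y*Z ↦ 1·1·3·5 = 15
  Z**2 ↦ 1·1·1·25 = 25
Sum: F(1, 3, 5) = (3) + (-6) + (5) + (-9) + (15) + (25) = 33.
Reducing mod 11: 33 ≡ 0 (mod 11).
Since F(a, b, c) ≡ 0 (mod 11), P lies on the curve.


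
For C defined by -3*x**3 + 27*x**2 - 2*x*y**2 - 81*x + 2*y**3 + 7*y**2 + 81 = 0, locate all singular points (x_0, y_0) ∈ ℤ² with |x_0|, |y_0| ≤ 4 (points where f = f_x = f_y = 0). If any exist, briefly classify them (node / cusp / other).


Singular points: {(3, 0)}; classification: cusp.

Compute partial derivatives:
  f_x = -9*x**2 + 54*x - 2*y**2 - 81.
  f_y = -4*x*y + 6*y**2 + 14*y.
Scan x_0 ∈ {−4, ..., 4}. For each x_0, f_y(x_0, y) is a polynomial in y; find its integer roots y ∈ {−4, ..., 4}, then test f_x and f at those candidates.
  x = -4: f_y(-4, y) = 6*y**2 + 30*y; vanishes at y ∈ {0}. (-4, 0): f_x = -441 ≠ 0.
  x = -3: f_y(-3, y) = 6*y**2 + 26*y; vanishes at y ∈ {0}. (-3, 0): f_x = -324 ≠ 0.
  x = -2: f_y(-2, y) = 6*y**2 + 22*y; vanishes at y ∈ {0}. (-2, 0): f_x = -225 ≠ 0.
  x = -1: f_y(-1, y) = 6*y**2 + 18*y; vanishes at y ∈ {-3, 0}. (-1, -3): f_x = -162 ≠ 0; (-1, 0): f_x = -144 ≠ 0.
  x = 0: f_y(0, y) = 6*y**2 + 14*y; vanishes at y ∈ {0}. (0, 0): f_x = -81 ≠ 0.
  x = 1: f_y(1, y) = 6*y**2 + 10*y; vanishes at y ∈ {0}. (1, 0): f_x = -36 ≠ 0.
  x = 2: f_y(2, y) = 6*y**2 + 6*y; vanishes at y ∈ {-1, 0}. (2, -1): f_x = -11 ≠ 0; (2, 0): f_x = -9 ≠ 0.
  x = 3: f_y(3, y) = 6*y**2 + 2*y; vanishes at y ∈ {0}. (3, 0): f_x = 0, f = 0 — SINGULAR.
  x = 4: f_y(4, y) = 6*y**2 - 2*y; vanishes at y ∈ {0}. (4, 0): f_x = -9 ≠ 0.
Only singular point on the grid: (3, 0).
Classify: substitute x = 3 + u, y = 0 + v and expand: f = -3*u**3 - 2*u*v**2 + 2*v**3 + v**2.
No constant or linear terms (consistent with a singular point). Quadratic part: v**2. Cubic part: -3*u**3 - 2*u*v**2 + 2*v**3.
The quadratic part v**2 is a perfect square, so there is a single (double) tangent line v = 0, i.e. y = 0. Restricting the cubic part to that line (v = 0) leaves -3*u**3 ≠ 0, so f is not divisible by v and the branch is v² ≈ 3*u**3 to lowest order — this is a cusp.
Classification: cusp.


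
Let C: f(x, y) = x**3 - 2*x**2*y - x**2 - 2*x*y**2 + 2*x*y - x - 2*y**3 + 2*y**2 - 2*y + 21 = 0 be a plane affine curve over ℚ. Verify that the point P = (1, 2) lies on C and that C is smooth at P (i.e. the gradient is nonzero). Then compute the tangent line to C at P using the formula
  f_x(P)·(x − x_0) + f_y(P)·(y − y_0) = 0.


Tangent line at P: -12*x - 26*y + 64 = 0.

Step 1: f(1, 2) = 0, so P lies on C.
Step 2: partial derivatives
  f_x(x, y) = 3*x**2 - 4*x*y - 2*x - 2*y**2 + 2*y - 1, f_y(x, y) = -2*x**2 - 4*x*y + 2*x - 6*y**2 + 4*y - 2.
  f_x(P) = -12, f_y(P) = -26 (gradient nonzero, so P is smooth).
Step 3: tangent line at P: -12·(x − 1) + -26·(y − 2) = 0.
Expanding: -12*x - 26*y + 64 = 0.


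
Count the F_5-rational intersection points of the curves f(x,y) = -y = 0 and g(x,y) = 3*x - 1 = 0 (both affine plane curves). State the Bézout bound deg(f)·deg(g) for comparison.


Common zeros: {(2, 0)}; count = 1; Bézout bound = 1.

deg(f) = 1, deg(g) = 1, so Bézout bound = 1.
Scan x ∈ F_5. For each x, list the y ∈ F_5 with f(x, y) ≡ 0 and those with g(x, y) ≡ 0 (mod 5); the common zeros in that column are the intersection.
  x = 0: f ≡ 0 at y ∈ {0}; g ≡ 0 at y ∈ ∅; common: ∅.
  x = 1: f ≡ 0 at y ∈ {0}; g ≡ 0 at y ∈ ∅; common: ∅.
  x = 2: f ≡ 0 at y ∈ {0}; g ≡ 0 at y ∈ {0, 1, 2, 3, 4}; common: {0}.
  x = 3: f ≡ 0 at y ∈ {0}; g ≡ 0 at y ∈ ∅; common: ∅.
  x = 4: f ≡ 0 at y ∈ {0}; g ≡ 0 at y ∈ ∅; common: ∅.
Collecting: common zeros = {(2, 0)}, so the count is 1.
Comparison with the Bézout bound: 1 ≤ 1 = deg(f)·deg(g), as expected for curves with no common component (the bound is attained).


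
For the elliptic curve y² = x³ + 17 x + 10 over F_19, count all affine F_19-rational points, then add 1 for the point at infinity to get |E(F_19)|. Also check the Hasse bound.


Affine points = {(1, 3), (1, 16), (4, 3), (4, 16), (5, 7), (5, 12), (6, 9), (6, 10), (7, 4), (7, 15), (12, 2), (12, 17), (14, 3), (14, 16), (15, 7), (15, 12), (17, 5), (17, 14), (18, 7), (18, 12)}; affine count = 20; |E(F_19)| = 21.

Discriminant check: Δ ∝ 4a³ + 27b² = 4·17³ + 27·10² = 4·4913 + 27·100 ≡ 8 (mod 19). Nonzero ⇒ E is nonsingular.
For each x ∈ F_19, compute rhs = x³ + 17·x + 10 mod 19, then count y ∈ F_19 with y² ≡ rhs.
  x = 0: rhs = 10, matching y values: none (0 points).
  x = 1: rhs = 9, matching y values: 3, 16 (2 points).
  x = 2: rhs = 14, matching y values: none (0 points).
  x = 3: rhs = 12, matching y values: none (0 points).
  x = 4: rhs = 9, matching y values: 3, 16 (2 points).
  x = 5: rhs = 11, matching y values: 7, 12 (2 points).
  x = 6: rhs = 5, matching y values: 9, 10 (2 points).
  x = 7: rhs = 16, matching y values: 4, 15 (2 points).
  x = 8: rhs = 12, matching y values: none (0 points).
  x = 9: rhs = 18, matching y values: none (0 points).
  x = 10: rhs = 2, matching y values: none (0 points).
  x = 11: rhs = 8, matching y values: none (0 points).
  x = 12: rhs = 4, matching y values: 2, 17 (2 points).
  x = 13: rhs = 15, matching y values: none (0 points).
  x = 14: rhs = 9, matching y values: 3, 16 (2 points).
  x = 15: rhs = 11, matching y values: 7, 12 (2 points).
  x = 16: rhs = 8, matching y values: none (0 points).
  x = 17: rhs = 6, matching y values: 5, 14 (2 points).
  x = 18: rhs = 11, matching y values: 7, 12 (2 points).
Total affine count: 20.
Full point count |E(F_19)| = 20 + 1 = 21.
Hasse bound: |21 − (19+1)| = |1| = 1 ≤ 2√19 ≈ 8.7178 ✓.


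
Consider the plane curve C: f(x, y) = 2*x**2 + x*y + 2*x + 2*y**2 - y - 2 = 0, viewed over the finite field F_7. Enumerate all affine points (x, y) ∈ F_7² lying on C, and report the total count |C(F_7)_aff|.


Affine F_7-points: {(5, 6)}; count = 1.

For each of the 49 pairs (x, y) ∈ F_7², evaluate f(x, y) mod 7. Record the zeros.
  x = 0: [0↦5, 1↦6, 2↦4, 3↦6, 4↦5, 5↦1, 6↦1]  zeros at y ∈ ∅
  x = 1: [0↦2, 1↦4, 2↦3, 3↦6, 4↦6, 5↦3, 6↦4]  zeros at y ∈ ∅
  x = 2: [0↦3, 1↦6, 2↦6, 3↦3, 4↦4, 5↦2, 6↦4]  zeros at y ∈ ∅
  x = 3: [0↦1, 1↦5, 2↦6, 3↦4, 4↦6, 5↦5, 6↦1]  zeros at y ∈ ∅
  x = 4: [0↦3, 1↦1, 2↦3, 3↦2, 4↦5, 5↦5, 6↦2]  zeros at y ∈ ∅
  x = 5: [0↦2, 1↦1, 2↦4, 3↦4, 4↦1, 5↦2, 6↦0]  zeros at y ∈ {6}
  x = 6: [0↦5, 1↦5, 2↦2, 3↦3, 4↦1, 5↦3, 6↦2]  zeros at y ∈ ∅
Collecting zeros: affine points = {(5, 6)}.
Total count |C(F_7)_aff| = 1.


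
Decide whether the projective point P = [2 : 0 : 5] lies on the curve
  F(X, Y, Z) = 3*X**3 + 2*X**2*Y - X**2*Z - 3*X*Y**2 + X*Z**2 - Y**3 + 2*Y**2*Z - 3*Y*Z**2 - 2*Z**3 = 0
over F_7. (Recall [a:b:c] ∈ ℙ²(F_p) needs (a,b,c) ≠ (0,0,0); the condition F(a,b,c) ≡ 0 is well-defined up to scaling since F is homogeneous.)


F(2,0,5) ≡ 0 (mod 7); P is on the curve.

Evaluate F(2, 0, 5) term-by-term (mod 7).
  3*X**3 ↦ 3·8·1·1 = 24
  2*X**2*Y ↦ 2·4·0·1 = 0
  -X**2*Z ↦ -1·4·1·5 = -20
  -3*X*Y**2 ↦ -3·2·0·1 = 0
  X*Z**2 ↦ 1·2·1·25 = 50
  -Y**3 ↦ -1·1·0·1 = 0
  2*Y**2*Z ↦ 2·1·0·5 = 0
  -3*Y*Z**2 ↦ -3·1·0·25 = 0
  -2*Z**3 ↦ -2·1·1·125 = -250
Sum: F(2, 0, 5) = (24) + (0) + (-20) + (0) + (50) + (0) + (0) + (0) + (-250) = -196.
Reducing mod 7: -196 ≡ 0 (mod 7).
Since F(a, b, c) ≡ 0 (mod 7), P lies on the curve.


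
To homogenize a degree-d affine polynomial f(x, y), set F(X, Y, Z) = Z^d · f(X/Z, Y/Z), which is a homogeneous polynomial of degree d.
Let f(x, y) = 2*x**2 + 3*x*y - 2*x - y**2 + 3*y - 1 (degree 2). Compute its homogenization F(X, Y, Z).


F(X, Y, Z) = 2*X**2 + 3*X*Y - 2*X*Z - Y**2 + 3*Y*Z - Z**2

deg(f) = 2.
Substitute x = X/Z, y = Y/Z into f, then multiply by Z^2.
  monomial 2·x^2·y^0 ↦ 2·X^2·Y^0·Z^0.
  monomial 3·x^1·y^1 ↦ 3·X^1·Y^1·Z^0.
  monomial -2·x^1·y^0 ↦ -2·X^1·Y^0·Z^1.
  monomial -1·x^0·y^2 ↦ -1·X^0·Y^2·Z^0.
  monomial 3·x^0·y^1 ↦ 3·X^0·Y^1·Z^1.
  monomial -1·x^0·y^0 ↦ -1·X^0·Y^0·Z^2.
Collecting: F(X, Y, Z) = 2*X**2 + 3*X*Y - 2*X*Z - Y**2 + 3*Y*Z - Z**2.


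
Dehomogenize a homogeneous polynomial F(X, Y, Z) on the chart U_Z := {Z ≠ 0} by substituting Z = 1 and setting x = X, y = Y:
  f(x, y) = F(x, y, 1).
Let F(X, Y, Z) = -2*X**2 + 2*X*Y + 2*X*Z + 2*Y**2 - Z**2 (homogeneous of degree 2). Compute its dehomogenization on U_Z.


f(x, y) = -2*x**2 + 2*x*y + 2*x + 2*y**2 - 1

On U_Z we set Z = 1. Each monomial c·X^i·Y^j·Z^k in F becomes c·x^i·y^j·1^k = c·x^i·y^j.
Substituting Z = 1: F(X, Y, 1) = -2*x**2 + 2*x*y + 2*x + 2*y**2 - 1.
Note: deg(f) ≤ deg(F) = 2; strict inequality happens when F is divisible by Z (lost terms).


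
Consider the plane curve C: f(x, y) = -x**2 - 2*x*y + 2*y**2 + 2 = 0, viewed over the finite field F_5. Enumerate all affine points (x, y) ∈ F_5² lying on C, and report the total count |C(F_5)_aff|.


Affine F_5-points: {(0, 2), (0, 3), (1, 2), (1, 4), (4, 1), (4, 3)}; count = 6.

For each of the 25 pairs (x, y) ∈ F_5², evaluate f(x, y) mod 5. Record the zeros.
  x = 0: [0↦2, 1↦4, 2↦0, 3↦0, 4↦4]  zeros at y ∈ {2, 3}
  x = 1: [0↦1, 1↦1, 2↦0, 3↦3, 4↦0]  zeros at y ∈ {2, 4}
  x = 2: [0↦3, 1↦1, 2↦3, 3↦4, 4↦4]  zeros at y ∈ ∅
  x = 3: [0↦3, 1↦4, 2↦4, 3↦3, 4↦1]  zeros at y ∈ ∅
  x = 4: [0↦1, 1↦0, 2↦3, 3↦0, 4↦1]  zeros at y ∈ {1, 3}
Collecting zeros: affine points = {(0, 2), (0, 3), (1, 2), (1, 4), (4, 1), (4, 3)}.
Total count |C(F_5)_aff| = 6.


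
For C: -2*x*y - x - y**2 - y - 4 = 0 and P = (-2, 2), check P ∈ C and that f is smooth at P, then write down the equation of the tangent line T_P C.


Tangent line at P: -5*x - y - 8 = 0.

Step 1: f(-2, 2) = 0, so P lies on C.
Step 2: partial derivatives
  f_x(x, y) = -2*y - 1, f_y(x, y) = -2*x - 2*y - 1.
  f_x(P) = -5, f_y(P) = -1 (gradient nonzero, so P is smooth).
Step 3: tangent line at P: -5·(x − -2) + -1·(y − 2) = 0.
Expanding: -5*x - y - 8 = 0.


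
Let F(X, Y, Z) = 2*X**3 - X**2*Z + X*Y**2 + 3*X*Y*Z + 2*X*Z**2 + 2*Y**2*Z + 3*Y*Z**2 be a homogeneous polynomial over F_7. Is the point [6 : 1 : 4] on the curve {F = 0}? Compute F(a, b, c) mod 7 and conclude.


F(6,1,4) ≡ 5 (mod 7); P is NOT on the curve.

Evaluate F(6, 1, 4) term-by-term (mod 7).
  2*X**3 ↦ 2·216·1·1 = 432
  -X**2*Z ↦ -1·36·1·4 = -144
  X*Y**2 ↦ 1·6·1·1 = 6
  3*X*Y*Z ↦ 3·6·1·4 = 72
  2*X*Z**2 ↦ 2·6·1·16 = 192
  2*Y**2*Z ↦ 2·1·1·4 = 8
  3*Y*Z**2 ↦ 3·1·1·16 = 48
Sum: F(6, 1, 4) = (432) + (-144) + (6) + (72) + (192) + (8) + (48) = 614.
Reducing mod 7: 614 ≡ 5 (mod 7).
Since F(a, b, c) ≡ 5 ≠ 0 (mod 7), P does NOT lie on the curve.


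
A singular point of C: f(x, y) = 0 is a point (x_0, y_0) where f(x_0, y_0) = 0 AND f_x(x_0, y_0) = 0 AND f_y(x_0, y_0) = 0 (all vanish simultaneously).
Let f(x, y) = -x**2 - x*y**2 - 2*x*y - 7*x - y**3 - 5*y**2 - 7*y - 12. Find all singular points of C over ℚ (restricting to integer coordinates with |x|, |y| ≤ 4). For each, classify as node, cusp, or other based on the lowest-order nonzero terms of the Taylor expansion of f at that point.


Singular points: {(-3, -1)}; classification: node.

Compute partial derivatives:
  f_x = -2*x - y**2 - 2*y - 7.
  f_y = -2*x*y - 2*x - 3*y**2 - 10*y - 7.
Scan x_0 ∈ {−4, ..., 4}. For each x_0, f_y(x_0, y) is a polynomial in y; find its integer roots y ∈ {−4, ..., 4}, then test f_x and f at those candidates.
  x = -4: f_y(-4, y) = -3*y**2 - 2*y + 1; vanishes at y ∈ {-1}. (-4, -1): f_x = 2 ≠ 0.
  x = -3: f_y(-3, y) = -3*y**2 - 4*y - 1; vanishes at y ∈ {-1}. (-3, -1): f_x = 0, f = 0 — SINGULAR.
  x = -2: f_y(-2, y) = -3*y**2 - 6*y - 3; vanishes at y ∈ {-1}. (-2, -1): f_x = -2 ≠ 0.
  x = -1: f_y(-1, y) = -3*y**2 - 8*y - 5; vanishes at y ∈ {-1}. (-1, -1): f_x = -4 ≠ 0.
  x = 0: f_y(0, y) = -3*y**2 - 10*y - 7; vanishes at y ∈ {-1}. (0, -1): f_x = -6 ≠ 0.
  x = 1: f_y(1, y) = -3*y**2 - 12*y - 9; vanishes at y ∈ {-3, -1}. (1, -3): f_x = -12 ≠ 0; (1, -1): f_x = -8 ≠ 0.
  x = 2: f_y(2, y) = -3*y**2 - 14*y - 11; vanishes at y ∈ {-1}. (2, -1): f_x = -10 ≠ 0.
  x = 3: f_y(3, y) = -3*y**2 - 16*y - 13; vanishes at y ∈ {-1}. (3, -1): f_x = -12 ≠ 0.
  x = 4: f_y(4, y) = -3*y**2 - 18*y - 15; vanishes at y ∈ {-1}. (4, -1): f_x = -14 ≠ 0.
Only singular point on the grid: (-3, -1).
Classify: substitute x = -3 + u, y = -1 + v and expand: f = -u**2 - u*v**2 - v**3 + v**2.
No constant or linear terms (consistent with a singular point). Quadratic part: -u**2 + v**2. Cubic part: -u*v**2 - v**3.
The quadratic part v**2 - u**2 = (v − u)(v + u) splits into two distinct linear factors, so there are two distinct tangent lines y − -1 = ±(x − -3) — this is a node (ordinary double point).
Classification: node.


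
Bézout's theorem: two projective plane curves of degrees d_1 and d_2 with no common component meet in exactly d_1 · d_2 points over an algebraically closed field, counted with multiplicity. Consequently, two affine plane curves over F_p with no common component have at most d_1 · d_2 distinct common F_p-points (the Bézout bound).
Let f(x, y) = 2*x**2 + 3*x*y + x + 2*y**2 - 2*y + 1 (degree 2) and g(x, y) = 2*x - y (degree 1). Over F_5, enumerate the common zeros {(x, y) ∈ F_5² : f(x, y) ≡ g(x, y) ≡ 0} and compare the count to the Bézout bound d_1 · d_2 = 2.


Common zeros: {(4, 3)}; count = 1; Bézout bound = 2.

deg(f) = 2, deg(g) = 1, so Bézout bound = 2.
Scan x ∈ F_5. For each x, list the y ∈ F_5 with f(x, y) ≡ 0 and those with g(x, y) ≡ 0 (mod 5); the common zeros in that column are the intersection.
  x = 0: f ≡ 0 at y ∈ {2, 4}; g ≡ 0 at y ∈ {0}; common: ∅.
  x = 1: f ≡ 0 at y ∈ {3, 4}; g ≡ 0 at y ∈ {2}; common: ∅.
  x = 2: f ≡ 0 at y ∈ ∅; g ≡ 0 at y ∈ {4}; common: ∅.
  x = 3: f ≡ 0 at y ∈ ∅; g ≡ 0 at y ∈ {1}; common: ∅.
  x = 4: f ≡ 0 at y ∈ {2, 3}; g ≡ 0 at y ∈ {3}; common: {3}.
Collecting: common zeros = {(4, 3)}, so the count is 1.
Comparison with the Bézout bound: 1 ≤ 2 = deg(f)·deg(g), as expected for curves with no common component (the affine F_5-count falls short of the bound because intersections may lie at infinity, over extension fields, or carry multiplicity).


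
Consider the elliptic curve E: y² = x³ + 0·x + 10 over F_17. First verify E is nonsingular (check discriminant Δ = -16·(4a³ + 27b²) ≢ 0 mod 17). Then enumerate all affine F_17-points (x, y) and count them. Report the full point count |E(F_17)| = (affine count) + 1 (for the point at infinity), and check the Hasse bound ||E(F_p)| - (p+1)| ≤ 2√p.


Affine points = {(2, 1), (2, 16), (5, 4), (5, 13), (7, 8), (7, 9), (9, 5), (9, 12), (11, 7), (11, 10), (12, 2), (12, 15), (14, 0), (15, 6), (15, 11), (16, 3), (16, 14)}; affine count = 17; |E(F_17)| = 18.

Discriminant check: Δ ∝ 4a³ + 27b² = 4·0³ + 27·10² = 4·0 + 27·100 ≡ 14 (mod 17). Nonzero ⇒ E is nonsingular.
For each x ∈ F_17, compute rhs = x³ + 0·x + 10 mod 17, then count y ∈ F_17 with y² ≡ rhs.
  x = 0: rhs = 10, matching y values: none (0 points).
  x = 1: rhs = 11, matching y values: none (0 points).
  x = 2: rhs = 1, matching y values: 1, 16 (2 points).
  x = 3: rhs = 3, matching y values: none (0 points).
  x = 4: rhs = 6, matching y values: none (0 points).
  x = 5: rhs = 16, matching y values: 4, 13 (2 points).
  x = 6: rhs = 5, matching y values: none (0 points).
  x = 7: rhs = 13, matching y values: 8, 9 (2 points).
  x = 8: rhs = 12, matching y values: none (0 points).
  x = 9: rhs = 8, matching y values: 5, 12 (2 points).
  x = 10: rhs = 7, matching y values: none (0 points).
  x = 11: rhs = 15, matching y values: 7, 10 (2 points).
  x = 12: rhs = 4, matching y values: 2, 15 (2 points).
  x = 13: rhs = 14, matching y values: none (0 points).
  x = 14: rhs = 0, matching y values: 0 (1 points).
  x = 15: rhs = 2, matching y values: 6, 11 (2 points).
  x = 16: rhs = 9, matching y values: 3, 14 (2 points).
Total affine count: 17.
Full point count |E(F_17)| = 17 + 1 = 18.
Hasse bound: |18 − (17+1)| = |0| = 0 ≤ 2√17 ≈ 8.2462 ✓.


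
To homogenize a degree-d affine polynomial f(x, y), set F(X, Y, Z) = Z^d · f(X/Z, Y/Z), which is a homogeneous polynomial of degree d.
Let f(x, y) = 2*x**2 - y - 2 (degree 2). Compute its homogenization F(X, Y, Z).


F(X, Y, Z) = 2*X**2 - Y*Z - 2*Z**2

deg(f) = 2.
Substitute x = X/Z, y = Y/Z into f, then multiply by Z^2.
  monomial 2·x^2·y^0 ↦ 2·X^2·Y^0·Z^0.
  monomial -1·x^0·y^1 ↦ -1·X^0·Y^1·Z^1.
  monomial -2·x^0·y^0 ↦ -2·X^0·Y^0·Z^2.
Collecting: F(X, Y, Z) = 2*X**2 - Y*Z - 2*Z**2.


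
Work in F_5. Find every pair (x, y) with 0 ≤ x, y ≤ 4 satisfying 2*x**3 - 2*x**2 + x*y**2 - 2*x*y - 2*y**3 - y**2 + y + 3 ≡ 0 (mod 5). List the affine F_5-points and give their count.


Affine F_5-points: {(0, 2), (1, 1), (1, 2)}; count = 3.

For each of the 25 pairs (x, y) ∈ F_5², evaluate f(x, y) mod 5. Record the zeros.
  x = 0: [0↦3, 1↦1, 2↦0, 3↦3, 4↦3]  zeros at y ∈ {2}
  x = 1: [0↦3, 1↦0, 2↦0, 3↦1, 4↦1]  zeros at y ∈ {1, 2}
  x = 2: [0↦1, 1↦2, 2↦3, 3↦2, 4↦2]  zeros at y ∈ ∅
  x = 3: [0↦4, 1↦4, 2↦1, 3↦3, 4↦3]  zeros at y ∈ ∅
  x = 4: [0↦4, 1↦3, 2↦1, 3↦1, 4↦1]  zeros at y ∈ ∅
Collecting zeros: affine points = {(0, 2), (1, 1), (1, 2)}.
Total count |C(F_5)_aff| = 3.


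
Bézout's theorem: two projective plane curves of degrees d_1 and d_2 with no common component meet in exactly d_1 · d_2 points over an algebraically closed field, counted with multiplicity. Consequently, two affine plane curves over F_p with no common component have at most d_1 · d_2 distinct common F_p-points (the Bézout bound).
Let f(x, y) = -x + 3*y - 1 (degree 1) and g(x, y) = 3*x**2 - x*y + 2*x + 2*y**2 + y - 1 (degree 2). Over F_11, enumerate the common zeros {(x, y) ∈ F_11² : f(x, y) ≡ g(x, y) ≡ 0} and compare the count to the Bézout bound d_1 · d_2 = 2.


Common zeros: {(1, 8), (10, 0)}; count = 2; Bézout bound = 2.

deg(f) = 1, deg(g) = 2, so Bézout bound = 2.
Scan x ∈ F_11. For each x, list the y ∈ F_11 with f(x, y) ≡ 0 and those with g(x, y) ≡ 0 (mod 11); the common zeros in that column are the intersection.
  x = 0: f ≡ 0 at y ∈ {4}; g ≡ 0 at y ∈ {6, 10}; common: ∅.
  x = 1: f ≡ 0 at y ∈ {8}; g ≡ 0 at y ∈ {3, 8}; common: {8}.
  x = 2: f ≡ 0 at y ∈ {1}; g ≡ 0 at y ∈ ∅; common: ∅.
  x = 3: f ≡ 0 at y ∈ {5}; g ≡ 0 at y ∈ {3, 9}; common: ∅.
  x = 4: f ≡ 0 at y ∈ {9}; g ≡ 0 at y ∈ {0, 7}; common: ∅.
  x = 5: f ≡ 0 at y ∈ {2}; g ≡ 0 at y ∈ {6, 7}; common: ∅.
  x = 6: f ≡ 0 at y ∈ {6}; g ≡ 0 at y ∈ ∅; common: ∅.
  x = 7: f ≡ 0 at y ∈ {10}; g ≡ 0 at y ∈ ∅; common: ∅.
  x = 8: f ≡ 0 at y ∈ {3}; g ≡ 0 at y ∈ ∅; common: ∅.
  x = 9: f ≡ 0 at y ∈ {7}; g ≡ 0 at y ∈ ∅; common: ∅.
  x = 10: f ≡ 0 at y ∈ {0}; g ≡ 0 at y ∈ {0, 10}; common: {0}.
Collecting: common zeros = {(1, 8), (10, 0)}, so the count is 2.
Comparison with the Bézout bound: 2 ≤ 2 = deg(f)·deg(g), as expected for curves with no common component (the bound is attained).


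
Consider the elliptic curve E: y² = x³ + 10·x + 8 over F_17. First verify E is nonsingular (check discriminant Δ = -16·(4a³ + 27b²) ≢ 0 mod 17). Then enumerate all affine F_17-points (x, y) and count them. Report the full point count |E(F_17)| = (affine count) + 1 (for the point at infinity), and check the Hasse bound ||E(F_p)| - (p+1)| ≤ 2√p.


Affine points = {(0, 5), (0, 12), (1, 6), (1, 11), (2, 6), (2, 11), (5, 8), (5, 9), (7, 8), (7, 9), (11, 2), (11, 15), (14, 6), (14, 11)}; affine count = 14; |E(F_17)| = 15.

Discriminant check: Δ ∝ 4a³ + 27b² = 4·10³ + 27·8² = 4·1000 + 27·64 ≡ 16 (mod 17). Nonzero ⇒ E is nonsingular.
For each x ∈ F_17, compute rhs = x³ + 10·x + 8 mod 17, then count y ∈ F_17 with y² ≡ rhs.
  x = 0: rhs = 8, matching y values: 5, 12 (2 points).
  x = 1: rhs = 2, matching y values: 6, 11 (2 points).
  x = 2: rhs = 2, matching y values: 6, 11 (2 points).
  x = 3: rhs = 14, matching y values: none (0 points).
  x = 4: rhs = 10, matching y values: none (0 points).
  x = 5: rhs = 13, matching y values: 8, 9 (2 points).
  x = 6: rhs = 12, matching y values: none (0 points).
  x = 7: rhs = 13, matching y values: 8, 9 (2 points).
  x = 8: rhs = 5, matching y values: none (0 points).
  x = 9: rhs = 11, matching y values: none (0 points).
  x = 10: rhs = 3, matching y values: none (0 points).
  x = 11: rhs = 4, matching y values: 2, 15 (2 points).
  x = 12: rhs = 3, matching y values: none (0 points).
  x = 13: rhs = 6, matching y values: none (0 points).
  x = 14: rhs = 2, matching y values: 6, 11 (2 points).
  x = 15: rhs = 14, matching y values: none (0 points).
  x = 16: rhs = 14, matching y values: none (0 points).
Total affine count: 14.
Full point count |E(F_17)| = 14 + 1 = 15.
Hasse bound: |15 − (17+1)| = |-3| = 3 ≤ 2√17 ≈ 8.2462 ✓.


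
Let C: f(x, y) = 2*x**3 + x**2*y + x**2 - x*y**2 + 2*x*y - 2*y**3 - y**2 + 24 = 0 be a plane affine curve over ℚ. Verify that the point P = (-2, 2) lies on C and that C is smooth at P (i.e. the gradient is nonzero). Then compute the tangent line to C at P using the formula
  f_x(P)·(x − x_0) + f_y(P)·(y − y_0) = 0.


Tangent line at P: 12*x - 20*y + 64 = 0.

Step 1: f(-2, 2) = 0, so P lies on C.
Step 2: partial derivatives
  f_x(x, y) = 6*x**2 + 2*x*y + 2*x - y**2 + 2*y, f_y(x, y) = x**2 - 2*x*y + 2*x - 6*y**2 - 2*y.
  f_x(P) = 12, f_y(P) = -20 (gradient nonzero, so P is smooth).
Step 3: tangent line at P: 12·(x − -2) + -20·(y − 2) = 0.
Expanding: 12*x - 20*y + 64 = 0.


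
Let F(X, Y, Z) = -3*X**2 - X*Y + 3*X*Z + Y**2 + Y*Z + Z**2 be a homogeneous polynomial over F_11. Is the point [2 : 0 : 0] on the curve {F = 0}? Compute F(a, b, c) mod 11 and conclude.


F(2,0,0) ≡ 10 (mod 11); P is NOT on the curve.

Evaluate F(2, 0, 0) term-by-term (mod 11).
  -3*X**2 ↦ -3·4·1·1 = -12
  -X*Y ↦ -1·2·0·1 = 0
  3*X*Z ↦ 3·2·1·0 = 0
  Y**2 ↦ 1·1·0·1 = 0
  Y*Z ↦ 1·1·0·0 = 0
  Z**2 ↦ 1·1·1·0 = 0
Sum: F(2, 0, 0) = (-12) + (0) + (0) + (0) + (0) + (0) = -12.
Reducing mod 11: -12 ≡ 10 (mod 11).
Since F(a, b, c) ≡ 10 ≠ 0 (mod 11), P does NOT lie on the curve.


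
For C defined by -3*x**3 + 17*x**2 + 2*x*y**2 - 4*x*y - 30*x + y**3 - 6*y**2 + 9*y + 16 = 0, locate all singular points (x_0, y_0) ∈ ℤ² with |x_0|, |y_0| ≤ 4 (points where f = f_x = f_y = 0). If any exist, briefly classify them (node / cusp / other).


Singular points: {(2, 1)}; classification: node.

Compute partial derivatives:
  f_x = -9*x**2 + 34*x + 2*y**2 - 4*y - 30.
  f_y = 4*x*y - 4*x + 3*y**2 - 12*y + 9.
Scan x_0 ∈ {−4, ..., 4}. For each x_0, f_y(x_0, y) is a polynomial in y; find its integer roots y ∈ {−4, ..., 4}, then test f_x and f at those candidates.
  x = -4: f_y(-4, y) = 3*y**2 - 28*y + 25; vanishes at y ∈ {1}. (-4, 1): f_x = -312 ≠ 0.
  x = -3: f_y(-3, y) = 3*y**2 - 24*y + 21; vanishes at y ∈ {1}. (-3, 1): f_x = -215 ≠ 0.
  x = -2: f_y(-2, y) = 3*y**2 - 20*y + 17; vanishes at y ∈ {1}. (-2, 1): f_x = -136 ≠ 0.
  x = -1: f_y(-1, y) = 3*y**2 - 16*y + 13; vanishes at y ∈ {1}. (-1, 1): f_x = -75 ≠ 0.
  x = 0: f_y(0, y) = 3*y**2 - 12*y + 9; vanishes at y ∈ {1, 3}. (0, 1): f_x = -32 ≠ 0; (0, 3): f_x = -24 ≠ 0.
  x = 1: f_y(1, y) = 3*y**2 - 8*y + 5; vanishes at y ∈ {1}. (1, 1): f_x = -7 ≠ 0.
  x = 2: f_y(2, y) = 3*y**2 - 4*y + 1; vanishes at y ∈ {1}. (2, 1): f_x = 0, f = 0 — SINGULAR.
  x = 3: f_y(3, y) = 3*y**2 - 3; vanishes at y ∈ {-1, 1}. (3, -1): f_x = -3 ≠ 0; (3, 1): f_x = -11 ≠ 0.
  x = 4: f_y(4, y) = 3*y**2 + 4*y - 7; vanishes at y ∈ {1}. (4, 1): f_x = -40 ≠ 0.
Only singular point on the grid: (2, 1).
Classify: substitute x = 2 + u, y = 1 + v and expand: f = -3*u**3 - u**2 + 2*u*v**2 + v**3 + v**2.
No constant or linear terms (consistent with a singular point). Quadratic part: -u**2 + v**2. Cubic part: -3*u**3 + 2*u*v**2 + v**3.
The quadratic part v**2 - u**2 = (v − u)(v + u) splits into two distinct linear factors, so there are two distinct tangent lines y − 1 = ±(x − 2) — this is a node (ordinary double point).
Classification: node.
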